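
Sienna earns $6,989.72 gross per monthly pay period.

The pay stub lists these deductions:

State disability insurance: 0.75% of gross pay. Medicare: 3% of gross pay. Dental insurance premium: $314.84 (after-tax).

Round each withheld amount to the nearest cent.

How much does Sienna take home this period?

Medicare: $6,989.72 × 0.03 = $209.69
State disability insurance: $6,989.72 × 0.0075 = $52.42
Dental insurance premium: $314.84
Total deductions = $209.69 + $52.42 + $314.84 = $576.95
Net pay = $6,989.72 − $576.95 = $6,412.77

$6,412.77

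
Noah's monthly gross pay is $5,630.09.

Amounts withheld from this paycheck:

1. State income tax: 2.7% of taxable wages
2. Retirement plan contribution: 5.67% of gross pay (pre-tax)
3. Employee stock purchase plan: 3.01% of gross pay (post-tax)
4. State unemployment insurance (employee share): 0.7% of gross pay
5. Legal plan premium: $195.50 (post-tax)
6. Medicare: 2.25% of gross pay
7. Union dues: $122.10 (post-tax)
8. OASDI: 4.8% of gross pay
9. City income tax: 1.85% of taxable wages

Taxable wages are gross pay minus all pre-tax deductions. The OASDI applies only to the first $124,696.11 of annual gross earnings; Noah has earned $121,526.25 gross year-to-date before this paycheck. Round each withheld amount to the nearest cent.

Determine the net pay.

$4,263.91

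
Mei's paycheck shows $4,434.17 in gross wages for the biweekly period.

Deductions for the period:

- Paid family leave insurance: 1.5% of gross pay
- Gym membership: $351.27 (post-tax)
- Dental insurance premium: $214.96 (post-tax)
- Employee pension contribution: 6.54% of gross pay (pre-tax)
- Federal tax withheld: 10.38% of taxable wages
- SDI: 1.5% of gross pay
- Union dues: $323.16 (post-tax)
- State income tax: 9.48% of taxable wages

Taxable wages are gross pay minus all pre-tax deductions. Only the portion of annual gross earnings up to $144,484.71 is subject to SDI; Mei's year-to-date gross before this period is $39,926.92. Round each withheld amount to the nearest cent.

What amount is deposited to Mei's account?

Employee pension contribution: $4,434.17 × 0.0654 = $289.99
Taxable wages = $4,434.17 − $289.99 = $4,144.18
State income tax: $4,144.18 × 0.0948 = $392.87
Federal tax withheld: $4,144.18 × 0.1038 = $430.17
Paid family leave insurance: $4,434.17 × 0.015 = $66.51
SDI: cap not yet reached, full $4,434.17 is subject → $4,434.17 × 0.015 = $66.51
Gym membership: $351.27
Union dues: $323.16
Dental insurance premium: $214.96
Total deductions = $289.99 + $392.87 + $430.17 + $66.51 + $66.51 + $351.27 + $323.16 + $214.96 = $2,135.44
Net pay = $4,434.17 − $2,135.44 = $2,298.73

$2,298.73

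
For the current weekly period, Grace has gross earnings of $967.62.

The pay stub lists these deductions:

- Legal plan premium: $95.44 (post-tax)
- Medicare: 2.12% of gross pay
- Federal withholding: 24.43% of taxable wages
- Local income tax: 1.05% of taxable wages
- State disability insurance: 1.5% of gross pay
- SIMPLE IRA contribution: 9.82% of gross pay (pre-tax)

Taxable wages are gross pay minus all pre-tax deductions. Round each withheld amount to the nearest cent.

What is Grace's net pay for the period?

$519.80

SIMPLE IRA contribution: $967.62 × 0.0982 = $95.02
Taxable wages = $967.62 − $95.02 = $872.60
Federal withholding: $872.60 × 0.2443 = $213.18
Local income tax: $872.60 × 0.0105 = $9.16
State disability insurance: $967.62 × 0.015 = $14.51
Medicare: $967.62 × 0.0212 = $20.51
Legal plan premium: $95.44
Total deductions = $95.02 + $213.18 + $9.16 + $14.51 + $20.51 + $95.44 = $447.82
Net pay = $967.62 − $447.82 = $519.80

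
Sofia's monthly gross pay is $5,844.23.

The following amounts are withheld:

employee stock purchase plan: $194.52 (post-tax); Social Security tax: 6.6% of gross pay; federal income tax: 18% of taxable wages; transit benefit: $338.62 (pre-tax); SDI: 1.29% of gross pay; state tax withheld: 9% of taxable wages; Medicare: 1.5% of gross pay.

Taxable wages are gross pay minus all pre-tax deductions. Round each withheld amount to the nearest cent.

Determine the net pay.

$3,275.81

Transit benefit: $338.62
Taxable wages = $5,844.23 − $338.62 = $5,505.61
State tax withheld: $5,505.61 × 0.09 = $495.50
Federal income tax: $5,505.61 × 0.18 = $991.01
Social Security tax: $5,844.23 × 0.066 = $385.72
Medicare: $5,844.23 × 0.015 = $87.66
SDI: $5,844.23 × 0.0129 = $75.39
Employee stock purchase plan: $194.52
Total deductions = $338.62 + $495.50 + $991.01 + $385.72 + $87.66 + $75.39 + $194.52 = $2,568.42
Net pay = $5,844.23 − $2,568.42 = $3,275.81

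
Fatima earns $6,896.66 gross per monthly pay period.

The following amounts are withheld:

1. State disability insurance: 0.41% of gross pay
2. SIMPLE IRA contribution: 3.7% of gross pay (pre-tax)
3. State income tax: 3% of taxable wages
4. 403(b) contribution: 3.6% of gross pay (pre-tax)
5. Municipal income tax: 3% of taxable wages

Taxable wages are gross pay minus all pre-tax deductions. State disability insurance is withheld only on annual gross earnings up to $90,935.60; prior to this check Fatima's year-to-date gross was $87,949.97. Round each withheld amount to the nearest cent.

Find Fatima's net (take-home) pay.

403(b) contribution: $6,896.66 × 0.036 = $248.28
SIMPLE IRA contribution: $6,896.66 × 0.037 = $255.18
Pre-tax total = $248.28 + $255.18 = $503.46
Taxable wages = $6,896.66 − $503.46 = $6,393.20
Municipal income tax: $6,393.20 × 0.03 = $191.80
State income tax: $6,393.20 × 0.03 = $191.80
State disability insurance: only $90,935.60 − $87,949.97 = $2,985.63 of this check is subject → $2,985.63 × 0.0041 = $12.24
Total deductions = $248.28 + $255.18 + $191.80 + $191.80 + $12.24 = $899.30
Net pay = $6,896.66 − $899.30 = $5,997.36

$5,997.36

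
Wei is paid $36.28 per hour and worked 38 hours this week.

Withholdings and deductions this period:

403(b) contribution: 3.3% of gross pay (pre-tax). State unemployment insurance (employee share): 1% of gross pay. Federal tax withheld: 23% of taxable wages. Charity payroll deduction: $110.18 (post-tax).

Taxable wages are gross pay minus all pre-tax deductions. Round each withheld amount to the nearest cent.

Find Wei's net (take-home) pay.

Gross pay: 38 × $36.28 = $1,378.64
403(b) contribution: $1,378.64 × 0.033 = $45.50
Taxable wages = $1,378.64 − $45.50 = $1,333.14
Federal tax withheld: $1,333.14 × 0.23 = $306.62
State unemployment insurance (employee share): $1,378.64 × 0.01 = $13.79
Charity payroll deduction: $110.18
Total deductions = $45.50 + $306.62 + $13.79 + $110.18 = $476.09
Net pay = $1,378.64 − $476.09 = $902.55

$902.55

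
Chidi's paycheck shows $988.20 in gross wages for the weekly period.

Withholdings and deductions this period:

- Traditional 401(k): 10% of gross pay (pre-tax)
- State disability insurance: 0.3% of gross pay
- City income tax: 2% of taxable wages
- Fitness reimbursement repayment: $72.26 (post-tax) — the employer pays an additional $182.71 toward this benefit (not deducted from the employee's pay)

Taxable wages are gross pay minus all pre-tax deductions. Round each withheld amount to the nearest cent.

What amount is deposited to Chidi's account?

$796.37

Traditional 401(k): $988.20 × 0.1 = $98.82
Taxable wages = $988.20 − $98.82 = $889.38
City income tax: $889.38 × 0.02 = $17.79
State disability insurance: $988.20 × 0.003 = $2.96
Fitness reimbursement repayment: $72.26
(Employer's $182.71 toward fitness reimbursement repayment is not withheld from the employee.)
Total deductions = $98.82 + $17.79 + $2.96 + $72.26 = $191.83
Net pay = $988.20 − $191.83 = $796.37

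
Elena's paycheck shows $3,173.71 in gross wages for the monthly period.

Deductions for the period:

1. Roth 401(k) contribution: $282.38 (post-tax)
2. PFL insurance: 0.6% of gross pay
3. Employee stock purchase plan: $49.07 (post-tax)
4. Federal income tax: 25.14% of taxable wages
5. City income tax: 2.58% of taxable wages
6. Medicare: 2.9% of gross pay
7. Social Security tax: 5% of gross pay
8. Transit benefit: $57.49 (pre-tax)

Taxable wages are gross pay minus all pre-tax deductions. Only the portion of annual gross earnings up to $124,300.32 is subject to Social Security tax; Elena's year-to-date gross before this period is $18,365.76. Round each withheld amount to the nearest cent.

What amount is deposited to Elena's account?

$1,651.18

Transit benefit: $57.49
Taxable wages = $3,173.71 − $57.49 = $3,116.22
Federal income tax: $3,116.22 × 0.2514 = $783.42
City income tax: $3,116.22 × 0.0258 = $80.40
PFL insurance: $3,173.71 × 0.006 = $19.04
Social Security tax: cap not yet reached, full $3,173.71 is subject → $3,173.71 × 0.05 = $158.69
Medicare: $3,173.71 × 0.029 = $92.04
Employee stock purchase plan: $49.07
Roth 401(k) contribution: $282.38
Total deductions = $57.49 + $783.42 + $80.40 + $19.04 + $158.69 + $92.04 + $49.07 + $282.38 = $1,522.53
Net pay = $3,173.71 − $1,522.53 = $1,651.18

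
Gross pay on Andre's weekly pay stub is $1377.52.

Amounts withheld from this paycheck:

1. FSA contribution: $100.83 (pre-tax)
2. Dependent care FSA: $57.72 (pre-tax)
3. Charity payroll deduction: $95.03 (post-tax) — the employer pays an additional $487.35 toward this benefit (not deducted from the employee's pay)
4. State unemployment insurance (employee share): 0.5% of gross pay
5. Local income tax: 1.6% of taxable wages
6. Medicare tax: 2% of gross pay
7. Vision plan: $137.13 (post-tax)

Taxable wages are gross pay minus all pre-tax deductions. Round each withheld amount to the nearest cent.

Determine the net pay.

Dependent care FSA: $57.72
FSA contribution: $100.83
Pre-tax total = $57.72 + $100.83 = $158.55
Taxable wages = $1377.52 − $158.55 = $1218.97
Local income tax: $1218.97 × 0.016 = $19.50
State unemployment insurance (employee share): $1377.52 × 0.005 = $6.89
Medicare tax: $1377.52 × 0.02 = $27.55
Charity payroll deduction: $95.03
Vision plan: $137.13
(Employer's $487.35 toward charity payroll deduction is not withheld from the employee.)
Total deductions = $57.72 + $100.83 + $19.50 + $6.89 + $27.55 + $95.03 + $137.13 = $444.65
Net pay = $1377.52 − $444.65 = $932.87

$932.87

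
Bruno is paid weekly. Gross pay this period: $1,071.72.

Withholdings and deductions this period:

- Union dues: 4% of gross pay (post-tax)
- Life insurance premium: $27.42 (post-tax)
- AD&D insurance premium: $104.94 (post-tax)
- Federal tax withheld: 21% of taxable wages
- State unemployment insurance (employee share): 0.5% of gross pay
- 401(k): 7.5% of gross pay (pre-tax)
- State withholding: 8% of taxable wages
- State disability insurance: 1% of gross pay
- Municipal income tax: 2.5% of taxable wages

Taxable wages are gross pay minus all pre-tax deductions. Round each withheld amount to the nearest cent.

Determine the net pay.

401(k): $1,071.72 × 0.075 = $80.38
Taxable wages = $1,071.72 − $80.38 = $991.34
State withholding: $991.34 × 0.08 = $79.31
Federal tax withheld: $991.34 × 0.21 = $208.18
Municipal income tax: $991.34 × 0.025 = $24.78
State disability insurance: $1,071.72 × 0.01 = $10.72
State unemployment insurance (employee share): $1,071.72 × 0.005 = $5.36
Union dues: $1,071.72 × 0.04 = $42.87
Life insurance premium: $27.42
AD&D insurance premium: $104.94
Total deductions = $80.38 + $79.31 + $208.18 + $24.78 + $10.72 + $5.36 + $42.87 + $27.42 + $104.94 = $583.96
Net pay = $1,071.72 − $583.96 = $487.76

$487.76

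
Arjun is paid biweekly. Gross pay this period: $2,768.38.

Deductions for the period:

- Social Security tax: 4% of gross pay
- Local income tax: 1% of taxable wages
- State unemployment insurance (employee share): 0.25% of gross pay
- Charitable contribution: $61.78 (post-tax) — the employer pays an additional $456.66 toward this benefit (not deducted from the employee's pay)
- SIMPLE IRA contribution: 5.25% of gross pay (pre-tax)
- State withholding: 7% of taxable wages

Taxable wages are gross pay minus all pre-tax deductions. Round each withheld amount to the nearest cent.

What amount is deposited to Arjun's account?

SIMPLE IRA contribution: $2,768.38 × 0.0525 = $145.34
Taxable wages = $2,768.38 − $145.34 = $2,623.04
Local income tax: $2,623.04 × 0.01 = $26.23
State withholding: $2,623.04 × 0.07 = $183.61
Social Security tax: $2,768.38 × 0.04 = $110.74
State unemployment insurance (employee share): $2,768.38 × 0.0025 = $6.92
Charitable contribution: $61.78
(Employer's $456.66 toward charitable contribution is not withheld from the employee.)
Total deductions = $145.34 + $26.23 + $183.61 + $110.74 + $6.92 + $61.78 = $534.62
Net pay = $2,768.38 − $534.62 = $2,233.76

$2,233.76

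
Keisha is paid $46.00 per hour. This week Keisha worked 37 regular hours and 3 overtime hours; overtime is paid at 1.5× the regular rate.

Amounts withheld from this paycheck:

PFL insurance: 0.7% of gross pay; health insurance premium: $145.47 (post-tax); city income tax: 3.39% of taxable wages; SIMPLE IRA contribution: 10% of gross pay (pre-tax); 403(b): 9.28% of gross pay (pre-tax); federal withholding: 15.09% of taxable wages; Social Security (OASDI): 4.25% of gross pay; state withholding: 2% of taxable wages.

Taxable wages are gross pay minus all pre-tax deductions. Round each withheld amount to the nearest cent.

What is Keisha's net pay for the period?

$985.39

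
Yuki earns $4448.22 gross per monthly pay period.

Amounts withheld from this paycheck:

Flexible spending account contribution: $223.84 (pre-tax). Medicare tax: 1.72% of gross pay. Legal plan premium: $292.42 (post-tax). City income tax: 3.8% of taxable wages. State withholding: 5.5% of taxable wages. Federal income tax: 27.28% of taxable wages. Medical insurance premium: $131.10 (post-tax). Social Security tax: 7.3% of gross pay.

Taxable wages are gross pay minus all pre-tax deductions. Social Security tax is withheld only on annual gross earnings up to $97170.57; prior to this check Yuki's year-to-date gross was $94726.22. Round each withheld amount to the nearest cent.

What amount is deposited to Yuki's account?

$2000.63

Flexible spending account contribution: $223.84
Taxable wages = $4448.22 − $223.84 = $4224.38
City income tax: $4224.38 × 0.038 = $160.53
Federal income tax: $4224.38 × 0.2728 = $1152.41
State withholding: $4224.38 × 0.055 = $232.34
Social Security tax: only $97170.57 − $94726.22 = $2444.35 of this check is subject → $2444.35 × 0.073 = $178.44
Medicare tax: $4448.22 × 0.0172 = $76.51
Medical insurance premium: $131.10
Legal plan premium: $292.42
Total deductions = $223.84 + $160.53 + $1152.41 + $232.34 + $178.44 + $76.51 + $131.10 + $292.42 = $2447.59
Net pay = $4448.22 − $2447.59 = $2000.63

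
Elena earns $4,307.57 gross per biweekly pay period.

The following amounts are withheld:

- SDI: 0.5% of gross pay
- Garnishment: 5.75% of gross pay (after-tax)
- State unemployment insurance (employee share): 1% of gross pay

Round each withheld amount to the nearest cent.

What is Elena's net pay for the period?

$3,995.26

State unemployment insurance (employee share): $4,307.57 × 0.01 = $43.08
SDI: $4,307.57 × 0.005 = $21.54
Garnishment: $4,307.57 × 0.0575 = $247.69
Total deductions = $43.08 + $21.54 + $247.69 = $312.31
Net pay = $4,307.57 − $312.31 = $3,995.26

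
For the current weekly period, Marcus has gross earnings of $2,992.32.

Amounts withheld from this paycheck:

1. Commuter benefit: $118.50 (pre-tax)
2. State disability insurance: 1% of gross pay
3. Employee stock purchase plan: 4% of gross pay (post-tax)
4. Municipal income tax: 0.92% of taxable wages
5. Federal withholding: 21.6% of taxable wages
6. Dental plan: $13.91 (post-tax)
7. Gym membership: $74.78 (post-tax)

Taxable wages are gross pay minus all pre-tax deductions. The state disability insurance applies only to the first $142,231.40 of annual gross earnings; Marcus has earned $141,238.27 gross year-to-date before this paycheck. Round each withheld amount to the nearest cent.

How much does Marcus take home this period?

Commuter benefit: $118.50
Taxable wages = $2,992.32 − $118.50 = $2,873.82
Municipal income tax: $2,873.82 × 0.0092 = $26.44
Federal withholding: $2,873.82 × 0.216 = $620.75
State disability insurance: only $142,231.40 − $141,238.27 = $993.13 of this check is subject → $993.13 × 0.01 = $9.93
Gym membership: $74.78
Dental plan: $13.91
Employee stock purchase plan: $2,992.32 × 0.04 = $119.69
Total deductions = $118.50 + $26.44 + $620.75 + $9.93 + $74.78 + $13.91 + $119.69 = $984.00
Net pay = $2,992.32 − $984.00 = $2,008.32

$2,008.32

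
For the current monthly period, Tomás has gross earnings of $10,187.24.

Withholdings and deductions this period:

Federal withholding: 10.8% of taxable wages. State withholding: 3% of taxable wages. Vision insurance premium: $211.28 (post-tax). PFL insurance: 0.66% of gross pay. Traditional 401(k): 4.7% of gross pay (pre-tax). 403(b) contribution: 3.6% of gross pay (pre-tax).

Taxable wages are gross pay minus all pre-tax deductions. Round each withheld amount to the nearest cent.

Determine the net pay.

Traditional 401(k): $10,187.24 × 0.047 = $478.80
403(b) contribution: $10,187.24 × 0.036 = $366.74
Pre-tax total = $478.80 + $366.74 = $845.54
Taxable wages = $10,187.24 − $845.54 = $9,341.70
State withholding: $9,341.70 × 0.03 = $280.25
Federal withholding: $9,341.70 × 0.108 = $1,008.90
PFL insurance: $10,187.24 × 0.0066 = $67.24
Vision insurance premium: $211.28
Total deductions = $478.80 + $366.74 + $280.25 + $1,008.90 + $67.24 + $211.28 = $2,413.21
Net pay = $10,187.24 − $2,413.21 = $7,774.03

$7,774.03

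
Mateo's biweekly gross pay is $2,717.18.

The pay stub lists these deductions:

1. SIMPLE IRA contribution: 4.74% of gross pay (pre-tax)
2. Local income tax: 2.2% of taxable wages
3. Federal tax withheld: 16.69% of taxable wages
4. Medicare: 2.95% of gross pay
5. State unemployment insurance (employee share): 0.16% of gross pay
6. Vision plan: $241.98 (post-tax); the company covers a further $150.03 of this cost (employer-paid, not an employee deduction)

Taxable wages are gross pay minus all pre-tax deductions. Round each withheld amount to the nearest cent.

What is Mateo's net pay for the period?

SIMPLE IRA contribution: $2,717.18 × 0.0474 = $128.79
Taxable wages = $2,717.18 − $128.79 = $2,588.39
Federal tax withheld: $2,588.39 × 0.1669 = $432.00
Local income tax: $2,588.39 × 0.022 = $56.94
State unemployment insurance (employee share): $2,717.18 × 0.0016 = $4.35
Medicare: $2,717.18 × 0.0295 = $80.16
Vision plan: $241.98
(Employer's $150.03 toward vision plan is not withheld from the employee.)
Total deductions = $128.79 + $432.00 + $56.94 + $4.35 + $80.16 + $241.98 = $944.22
Net pay = $2,717.18 − $944.22 = $1,772.96

$1,772.96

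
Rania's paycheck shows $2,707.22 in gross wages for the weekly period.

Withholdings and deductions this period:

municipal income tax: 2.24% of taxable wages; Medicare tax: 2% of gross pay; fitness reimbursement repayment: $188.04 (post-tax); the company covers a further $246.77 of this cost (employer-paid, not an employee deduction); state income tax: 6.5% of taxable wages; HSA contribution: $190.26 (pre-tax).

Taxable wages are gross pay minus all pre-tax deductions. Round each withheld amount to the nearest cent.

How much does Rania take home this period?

$2,054.80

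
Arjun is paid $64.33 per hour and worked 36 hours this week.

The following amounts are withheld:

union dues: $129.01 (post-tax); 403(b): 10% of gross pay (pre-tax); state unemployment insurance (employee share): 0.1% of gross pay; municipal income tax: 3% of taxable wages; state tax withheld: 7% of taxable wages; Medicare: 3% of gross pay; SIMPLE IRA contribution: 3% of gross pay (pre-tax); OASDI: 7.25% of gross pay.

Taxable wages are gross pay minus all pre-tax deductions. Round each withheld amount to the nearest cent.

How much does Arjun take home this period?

Gross pay: 36 × $64.33 = $2315.88
SIMPLE IRA contribution: $2315.88 × 0.03 = $69.48
403(b): $2315.88 × 0.1 = $231.59
Pre-tax total = $69.48 + $231.59 = $301.07
Taxable wages = $2315.88 − $301.07 = $2014.81
State tax withheld: $2014.81 × 0.07 = $141.04
Municipal income tax: $2014.81 × 0.03 = $60.44
State unemployment insurance (employee share): $2315.88 × 0.001 = $2.32
OASDI: $2315.88 × 0.0725 = $167.90
Medicare: $2315.88 × 0.03 = $69.48
Union dues: $129.01
Total deductions = $69.48 + $231.59 + $141.04 + $60.44 + $2.32 + $167.90 + $69.48 + $129.01 = $871.26
Net pay = $2315.88 − $871.26 = $1444.62

$1444.62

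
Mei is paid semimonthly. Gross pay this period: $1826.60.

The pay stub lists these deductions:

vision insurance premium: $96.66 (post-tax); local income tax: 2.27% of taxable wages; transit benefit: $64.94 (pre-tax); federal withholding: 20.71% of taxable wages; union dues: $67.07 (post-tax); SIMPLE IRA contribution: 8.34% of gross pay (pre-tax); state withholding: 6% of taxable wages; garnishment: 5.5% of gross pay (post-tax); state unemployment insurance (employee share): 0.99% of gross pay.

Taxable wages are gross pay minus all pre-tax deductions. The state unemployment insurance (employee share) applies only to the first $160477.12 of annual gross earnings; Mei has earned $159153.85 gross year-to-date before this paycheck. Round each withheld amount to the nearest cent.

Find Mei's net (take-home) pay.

$865.65

Transit benefit: $64.94
SIMPLE IRA contribution: $1826.60 × 0.0834 = $152.34
Pre-tax total = $64.94 + $152.34 = $217.28
Taxable wages = $1826.60 − $217.28 = $1609.32
Federal withholding: $1609.32 × 0.2071 = $333.29
Local income tax: $1609.32 × 0.0227 = $36.53
State withholding: $1609.32 × 0.06 = $96.56
State unemployment insurance (employee share): only $160477.12 − $159153.85 = $1323.27 of this check is subject → $1323.27 × 0.0099 = $13.10
Union dues: $67.07
Garnishment: $1826.60 × 0.055 = $100.46
Vision insurance premium: $96.66
Total deductions = $64.94 + $152.34 + $333.29 + $36.53 + $96.56 + $13.10 + $67.07 + $100.46 + $96.66 = $960.95
Net pay = $1826.60 − $960.95 = $865.65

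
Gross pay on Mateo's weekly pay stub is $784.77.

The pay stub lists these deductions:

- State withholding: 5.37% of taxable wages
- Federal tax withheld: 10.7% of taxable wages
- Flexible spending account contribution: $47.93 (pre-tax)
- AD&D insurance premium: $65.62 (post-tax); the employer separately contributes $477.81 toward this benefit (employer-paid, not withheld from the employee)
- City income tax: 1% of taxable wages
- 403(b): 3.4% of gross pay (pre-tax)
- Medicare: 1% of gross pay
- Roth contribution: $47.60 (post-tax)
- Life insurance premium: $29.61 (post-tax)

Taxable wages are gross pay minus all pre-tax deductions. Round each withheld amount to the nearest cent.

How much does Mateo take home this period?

$438.25

Flexible spending account contribution: $47.93
403(b): $784.77 × 0.034 = $26.68
Pre-tax total = $47.93 + $26.68 = $74.61
Taxable wages = $784.77 − $74.61 = $710.16
Federal tax withheld: $710.16 × 0.107 = $75.99
State withholding: $710.16 × 0.0537 = $38.14
City income tax: $710.16 × 0.01 = $7.10
Medicare: $784.77 × 0.01 = $7.85
Life insurance premium: $29.61
AD&D insurance premium: $65.62
Roth contribution: $47.60
(Employer's $477.81 toward AD&D insurance premium is not withheld from the employee.)
Total deductions = $47.93 + $26.68 + $75.99 + $38.14 + $7.10 + $7.85 + $29.61 + $65.62 + $47.60 = $346.52
Net pay = $784.77 − $346.52 = $438.25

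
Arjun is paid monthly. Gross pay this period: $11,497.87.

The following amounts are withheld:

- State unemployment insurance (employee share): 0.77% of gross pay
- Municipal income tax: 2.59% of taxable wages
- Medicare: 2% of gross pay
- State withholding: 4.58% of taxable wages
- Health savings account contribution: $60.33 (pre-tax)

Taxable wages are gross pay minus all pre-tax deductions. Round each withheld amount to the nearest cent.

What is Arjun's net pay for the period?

$10,298.98

Health savings account contribution: $60.33
Taxable wages = $11,497.87 − $60.33 = $11,437.54
Municipal income tax: $11,437.54 × 0.0259 = $296.23
State withholding: $11,437.54 × 0.0458 = $523.84
Medicare: $11,497.87 × 0.02 = $229.96
State unemployment insurance (employee share): $11,497.87 × 0.0077 = $88.53
Total deductions = $60.33 + $296.23 + $523.84 + $229.96 + $88.53 = $1,198.89
Net pay = $11,497.87 − $1,198.89 = $10,298.98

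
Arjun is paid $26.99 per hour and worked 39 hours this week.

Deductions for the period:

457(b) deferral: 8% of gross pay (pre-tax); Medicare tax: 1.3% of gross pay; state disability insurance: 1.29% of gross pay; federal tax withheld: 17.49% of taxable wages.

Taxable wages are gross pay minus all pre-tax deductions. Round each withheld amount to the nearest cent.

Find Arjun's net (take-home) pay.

Gross pay: 39 × $26.99 = $1,052.61
457(b) deferral: $1,052.61 × 0.08 = $84.21
Taxable wages = $1,052.61 − $84.21 = $968.40
Federal tax withheld: $968.40 × 0.1749 = $169.37
State disability insurance: $1,052.61 × 0.0129 = $13.58
Medicare tax: $1,052.61 × 0.013 = $13.68
Total deductions = $84.21 + $169.37 + $13.58 + $13.68 = $280.84
Net pay = $1,052.61 − $280.84 = $771.77

$771.77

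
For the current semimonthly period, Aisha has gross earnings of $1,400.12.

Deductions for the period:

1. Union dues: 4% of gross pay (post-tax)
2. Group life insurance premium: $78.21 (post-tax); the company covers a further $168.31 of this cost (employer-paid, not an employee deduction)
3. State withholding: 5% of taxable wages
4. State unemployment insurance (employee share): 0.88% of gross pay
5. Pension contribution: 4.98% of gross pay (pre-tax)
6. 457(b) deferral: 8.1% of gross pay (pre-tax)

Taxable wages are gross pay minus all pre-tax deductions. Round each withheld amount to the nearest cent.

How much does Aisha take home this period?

$1,009.60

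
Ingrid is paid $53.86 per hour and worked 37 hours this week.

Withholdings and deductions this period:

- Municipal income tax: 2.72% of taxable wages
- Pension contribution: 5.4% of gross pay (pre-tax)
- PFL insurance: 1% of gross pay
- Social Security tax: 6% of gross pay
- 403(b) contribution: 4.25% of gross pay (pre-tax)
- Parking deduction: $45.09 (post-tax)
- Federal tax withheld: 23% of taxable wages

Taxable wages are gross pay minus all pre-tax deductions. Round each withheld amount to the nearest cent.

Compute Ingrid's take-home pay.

$1,152.84

Gross pay: 37 × $53.86 = $1,992.82
Pension contribution: $1,992.82 × 0.054 = $107.61
403(b) contribution: $1,992.82 × 0.0425 = $84.69
Pre-tax total = $107.61 + $84.69 = $192.30
Taxable wages = $1,992.82 − $192.30 = $1,800.52
Municipal income tax: $1,800.52 × 0.0272 = $48.97
Federal tax withheld: $1,800.52 × 0.23 = $414.12
Social Security tax: $1,992.82 × 0.06 = $119.57
PFL insurance: $1,992.82 × 0.01 = $19.93
Parking deduction: $45.09
Total deductions = $107.61 + $84.69 + $48.97 + $414.12 + $119.57 + $19.93 + $45.09 = $839.98
Net pay = $1,992.82 − $839.98 = $1,152.84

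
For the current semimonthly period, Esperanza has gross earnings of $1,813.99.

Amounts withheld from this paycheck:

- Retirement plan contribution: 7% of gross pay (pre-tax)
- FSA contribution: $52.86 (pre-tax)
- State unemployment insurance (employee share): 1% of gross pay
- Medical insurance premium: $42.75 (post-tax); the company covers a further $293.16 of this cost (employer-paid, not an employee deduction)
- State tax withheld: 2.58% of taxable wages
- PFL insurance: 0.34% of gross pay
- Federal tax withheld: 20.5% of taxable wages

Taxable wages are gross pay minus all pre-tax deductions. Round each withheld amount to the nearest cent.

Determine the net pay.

Retirement plan contribution: $1,813.99 × 0.07 = $126.98
FSA contribution: $52.86
Pre-tax total = $126.98 + $52.86 = $179.84
Taxable wages = $1,813.99 − $179.84 = $1,634.15
State tax withheld: $1,634.15 × 0.0258 = $42.16
Federal tax withheld: $1,634.15 × 0.205 = $335.00
PFL insurance: $1,813.99 × 0.0034 = $6.17
State unemployment insurance (employee share): $1,813.99 × 0.01 = $18.14
Medical insurance premium: $42.75
(Employer's $293.16 toward medical insurance premium is not withheld from the employee.)
Total deductions = $126.98 + $52.86 + $42.16 + $335.00 + $6.17 + $18.14 + $42.75 = $624.06
Net pay = $1,813.99 − $624.06 = $1,189.93

$1,189.93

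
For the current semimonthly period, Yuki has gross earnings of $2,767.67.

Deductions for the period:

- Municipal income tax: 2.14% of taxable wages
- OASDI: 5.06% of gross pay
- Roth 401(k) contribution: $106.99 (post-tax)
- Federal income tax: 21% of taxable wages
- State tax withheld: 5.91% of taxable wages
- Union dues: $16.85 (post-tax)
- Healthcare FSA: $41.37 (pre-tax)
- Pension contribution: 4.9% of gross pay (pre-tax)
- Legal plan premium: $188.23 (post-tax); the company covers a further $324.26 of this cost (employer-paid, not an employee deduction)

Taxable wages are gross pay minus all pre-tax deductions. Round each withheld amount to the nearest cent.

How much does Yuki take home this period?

Pension contribution: $2,767.67 × 0.049 = $135.62
Healthcare FSA: $41.37
Pre-tax total = $135.62 + $41.37 = $176.99
Taxable wages = $2,767.67 − $176.99 = $2,590.68
Municipal income tax: $2,590.68 × 0.0214 = $55.44
State tax withheld: $2,590.68 × 0.0591 = $153.11
Federal income tax: $2,590.68 × 0.21 = $544.04
OASDI: $2,767.67 × 0.0506 = $140.04
Legal plan premium: $188.23
Union dues: $16.85
Roth 401(k) contribution: $106.99
(Employer's $324.26 toward legal plan premium is not withheld from the employee.)
Total deductions = $135.62 + $41.37 + $55.44 + $153.11 + $544.04 + $140.04 + $188.23 + $16.85 + $106.99 = $1,381.69
Net pay = $2,767.67 − $1,381.69 = $1,385.98

$1,385.98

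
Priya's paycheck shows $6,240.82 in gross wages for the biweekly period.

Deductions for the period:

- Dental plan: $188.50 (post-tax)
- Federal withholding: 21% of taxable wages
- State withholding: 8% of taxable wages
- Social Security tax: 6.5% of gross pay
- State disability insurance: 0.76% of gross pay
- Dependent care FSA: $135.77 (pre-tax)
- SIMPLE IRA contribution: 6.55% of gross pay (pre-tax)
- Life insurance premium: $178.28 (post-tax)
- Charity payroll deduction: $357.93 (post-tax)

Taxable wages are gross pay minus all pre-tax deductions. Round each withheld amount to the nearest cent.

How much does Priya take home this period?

SIMPLE IRA contribution: $6,240.82 × 0.0655 = $408.77
Dependent care FSA: $135.77
Pre-tax total = $408.77 + $135.77 = $544.54
Taxable wages = $6,240.82 − $544.54 = $5,696.28
State withholding: $5,696.28 × 0.08 = $455.70
Federal withholding: $5,696.28 × 0.21 = $1,196.22
State disability insurance: $6,240.82 × 0.0076 = $47.43
Social Security tax: $6,240.82 × 0.065 = $405.65
Life insurance premium: $178.28
Charity payroll deduction: $357.93
Dental plan: $188.50
Total deductions = $408.77 + $135.77 + $455.70 + $1,196.22 + $47.43 + $405.65 + $178.28 + $357.93 + $188.50 = $3,374.25
Net pay = $6,240.82 − $3,374.25 = $2,866.57

$2,866.57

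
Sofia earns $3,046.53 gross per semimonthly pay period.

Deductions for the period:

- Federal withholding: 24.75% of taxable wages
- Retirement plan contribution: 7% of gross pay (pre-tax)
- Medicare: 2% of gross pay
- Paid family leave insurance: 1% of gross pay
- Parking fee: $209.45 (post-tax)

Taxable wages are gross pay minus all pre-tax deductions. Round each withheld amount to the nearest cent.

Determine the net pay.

Retirement plan contribution: $3,046.53 × 0.07 = $213.26
Taxable wages = $3,046.53 − $213.26 = $2,833.27
Federal withholding: $2,833.27 × 0.2475 = $701.23
Paid family leave insurance: $3,046.53 × 0.01 = $30.47
Medicare: $3,046.53 × 0.02 = $60.93
Parking fee: $209.45
Total deductions = $213.26 + $701.23 + $30.47 + $60.93 + $209.45 = $1,215.34
Net pay = $3,046.53 − $1,215.34 = $1,831.19

$1,831.19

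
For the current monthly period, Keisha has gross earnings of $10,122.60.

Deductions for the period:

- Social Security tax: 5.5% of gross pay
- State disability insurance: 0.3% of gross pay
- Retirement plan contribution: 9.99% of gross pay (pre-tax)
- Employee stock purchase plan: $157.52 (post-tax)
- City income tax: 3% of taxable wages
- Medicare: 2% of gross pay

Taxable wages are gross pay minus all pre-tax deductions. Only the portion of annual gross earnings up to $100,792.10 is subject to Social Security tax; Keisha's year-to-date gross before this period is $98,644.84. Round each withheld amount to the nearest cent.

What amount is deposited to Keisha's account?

Retirement plan contribution: $10,122.60 × 0.0999 = $1,011.25
Taxable wages = $10,122.60 − $1,011.25 = $9,111.35
City income tax: $9,111.35 × 0.03 = $273.34
Medicare: $10,122.60 × 0.02 = $202.45
State disability insurance: $10,122.60 × 0.003 = $30.37
Social Security tax: only $100,792.10 − $98,644.84 = $2,147.26 of this check is subject → $2,147.26 × 0.055 = $118.10
Employee stock purchase plan: $157.52
Total deductions = $1,011.25 + $273.34 + $202.45 + $30.37 + $118.10 + $157.52 = $1,793.03
Net pay = $10,122.60 − $1,793.03 = $8,329.57

$8,329.57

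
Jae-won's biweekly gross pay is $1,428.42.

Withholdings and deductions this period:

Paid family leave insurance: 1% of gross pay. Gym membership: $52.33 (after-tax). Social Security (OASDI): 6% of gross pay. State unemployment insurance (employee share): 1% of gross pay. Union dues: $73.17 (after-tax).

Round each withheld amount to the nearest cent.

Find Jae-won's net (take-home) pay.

Paid family leave insurance: $1,428.42 × 0.01 = $14.28
State unemployment insurance (employee share): $1,428.42 × 0.01 = $14.28
Social Security (OASDI): $1,428.42 × 0.06 = $85.71
Gym membership: $52.33
Union dues: $73.17
Total deductions = $14.28 + $14.28 + $85.71 + $52.33 + $73.17 = $239.77
Net pay = $1,428.42 − $239.77 = $1,188.65

$1,188.65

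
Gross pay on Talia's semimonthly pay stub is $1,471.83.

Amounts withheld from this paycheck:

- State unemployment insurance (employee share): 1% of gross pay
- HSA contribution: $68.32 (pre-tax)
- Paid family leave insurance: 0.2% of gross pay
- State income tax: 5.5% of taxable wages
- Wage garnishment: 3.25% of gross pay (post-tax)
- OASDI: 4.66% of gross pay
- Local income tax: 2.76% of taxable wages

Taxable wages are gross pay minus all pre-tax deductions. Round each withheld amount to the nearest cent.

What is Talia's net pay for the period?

$1,153.50

HSA contribution: $68.32
Taxable wages = $1,471.83 − $68.32 = $1,403.51
State income tax: $1,403.51 × 0.055 = $77.19
Local income tax: $1,403.51 × 0.0276 = $38.74
State unemployment insurance (employee share): $1,471.83 × 0.01 = $14.72
Paid family leave insurance: $1,471.83 × 0.002 = $2.94
OASDI: $1,471.83 × 0.0466 = $68.59
Wage garnishment: $1,471.83 × 0.0325 = $47.83
Total deductions = $68.32 + $77.19 + $38.74 + $14.72 + $2.94 + $68.59 + $47.83 = $318.33
Net pay = $1,471.83 − $318.33 = $1,153.50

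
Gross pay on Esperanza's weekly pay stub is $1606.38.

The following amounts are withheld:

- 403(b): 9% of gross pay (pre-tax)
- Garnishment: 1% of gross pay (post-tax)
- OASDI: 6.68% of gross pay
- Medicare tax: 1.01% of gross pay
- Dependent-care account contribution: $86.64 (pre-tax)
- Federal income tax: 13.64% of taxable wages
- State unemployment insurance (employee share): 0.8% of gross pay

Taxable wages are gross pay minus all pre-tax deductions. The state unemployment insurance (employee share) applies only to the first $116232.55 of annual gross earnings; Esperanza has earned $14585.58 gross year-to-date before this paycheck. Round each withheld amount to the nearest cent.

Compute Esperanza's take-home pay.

$1035.16

Dependent-care account contribution: $86.64
403(b): $1606.38 × 0.09 = $144.57
Pre-tax total = $86.64 + $144.57 = $231.21
Taxable wages = $1606.38 − $231.21 = $1375.17
Federal income tax: $1375.17 × 0.1364 = $187.57
Medicare tax: $1606.38 × 0.0101 = $16.22
OASDI: $1606.38 × 0.0668 = $107.31
State unemployment insurance (employee share): cap not yet reached, full $1606.38 is subject → $1606.38 × 0.008 = $12.85
Garnishment: $1606.38 × 0.01 = $16.06
Total deductions = $86.64 + $144.57 + $187.57 + $16.22 + $107.31 + $12.85 + $16.06 = $571.22
Net pay = $1606.38 − $571.22 = $1035.16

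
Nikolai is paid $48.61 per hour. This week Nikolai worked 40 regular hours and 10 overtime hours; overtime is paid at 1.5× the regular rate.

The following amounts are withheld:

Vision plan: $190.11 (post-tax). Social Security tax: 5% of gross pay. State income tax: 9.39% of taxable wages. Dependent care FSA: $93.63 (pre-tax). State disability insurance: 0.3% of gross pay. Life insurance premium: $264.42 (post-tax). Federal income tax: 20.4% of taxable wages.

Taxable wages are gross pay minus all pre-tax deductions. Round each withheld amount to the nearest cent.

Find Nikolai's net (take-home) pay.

Regular pay: 40 × $48.61 = $1,944.40
Overtime pay: 10 × $48.61 × 1.5 = $729.15
Gross pay = $1,944.40 + $729.15 = $2,673.55
Dependent care FSA: $93.63
Taxable wages = $2,673.55 − $93.63 = $2,579.92
State income tax: $2,579.92 × 0.0939 = $242.25
Federal income tax: $2,579.92 × 0.204 = $526.30
State disability insurance: $2,673.55 × 0.003 = $8.02
Social Security tax: $2,673.55 × 0.05 = $133.68
Vision plan: $190.11
Life insurance premium: $264.42
Total deductions = $93.63 + $242.25 + $526.30 + $8.02 + $133.68 + $190.11 + $264.42 = $1,458.41
Net pay = $2,673.55 − $1,458.41 = $1,215.14

$1,215.14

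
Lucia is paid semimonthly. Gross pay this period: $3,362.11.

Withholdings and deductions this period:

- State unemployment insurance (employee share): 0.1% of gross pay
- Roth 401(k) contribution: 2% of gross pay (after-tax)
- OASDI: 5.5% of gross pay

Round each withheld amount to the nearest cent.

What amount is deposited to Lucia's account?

OASDI: $3,362.11 × 0.055 = $184.92
State unemployment insurance (employee share): $3,362.11 × 0.001 = $3.36
Roth 401(k) contribution: $3,362.11 × 0.02 = $67.24
Total deductions = $184.92 + $3.36 + $67.24 = $255.52
Net pay = $3,362.11 − $255.52 = $3,106.59

$3,106.59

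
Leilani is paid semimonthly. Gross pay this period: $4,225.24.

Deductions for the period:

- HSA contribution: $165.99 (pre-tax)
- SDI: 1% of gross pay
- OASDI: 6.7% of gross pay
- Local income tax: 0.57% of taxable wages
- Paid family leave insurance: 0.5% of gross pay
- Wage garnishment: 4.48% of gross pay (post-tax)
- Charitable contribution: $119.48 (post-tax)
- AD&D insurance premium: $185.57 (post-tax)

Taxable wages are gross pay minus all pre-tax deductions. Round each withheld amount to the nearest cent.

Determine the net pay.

$3,195.30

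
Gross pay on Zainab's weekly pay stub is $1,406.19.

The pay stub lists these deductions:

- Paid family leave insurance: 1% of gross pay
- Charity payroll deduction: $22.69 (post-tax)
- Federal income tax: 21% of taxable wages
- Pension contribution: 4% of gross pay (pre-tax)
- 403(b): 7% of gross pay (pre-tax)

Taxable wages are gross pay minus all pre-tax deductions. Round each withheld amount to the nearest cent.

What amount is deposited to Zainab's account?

403(b): $1,406.19 × 0.07 = $98.43
Pension contribution: $1,406.19 × 0.04 = $56.25
Pre-tax total = $98.43 + $56.25 = $154.68
Taxable wages = $1,406.19 − $154.68 = $1,251.51
Federal income tax: $1,251.51 × 0.21 = $262.82
Paid family leave insurance: $1,406.19 × 0.01 = $14.06
Charity payroll deduction: $22.69
Total deductions = $98.43 + $56.25 + $262.82 + $14.06 + $22.69 = $454.25
Net pay = $1,406.19 − $454.25 = $951.94

$951.94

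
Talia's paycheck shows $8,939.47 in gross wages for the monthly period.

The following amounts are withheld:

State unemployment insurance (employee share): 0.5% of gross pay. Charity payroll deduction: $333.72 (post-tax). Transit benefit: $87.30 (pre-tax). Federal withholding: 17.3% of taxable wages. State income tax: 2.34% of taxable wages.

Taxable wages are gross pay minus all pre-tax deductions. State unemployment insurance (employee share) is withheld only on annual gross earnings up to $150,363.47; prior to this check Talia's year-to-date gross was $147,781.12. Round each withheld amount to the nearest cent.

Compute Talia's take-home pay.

$6,766.97

Transit benefit: $87.30
Taxable wages = $8,939.47 − $87.30 = $8,852.17
Federal withholding: $8,852.17 × 0.173 = $1,531.43
State income tax: $8,852.17 × 0.0234 = $207.14
State unemployment insurance (employee share): only $150,363.47 − $147,781.12 = $2,582.35 of this check is subject → $2,582.35 × 0.005 = $12.91
Charity payroll deduction: $333.72
Total deductions = $87.30 + $1,531.43 + $207.14 + $12.91 + $333.72 = $2,172.50
Net pay = $8,939.47 − $2,172.50 = $6,766.97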